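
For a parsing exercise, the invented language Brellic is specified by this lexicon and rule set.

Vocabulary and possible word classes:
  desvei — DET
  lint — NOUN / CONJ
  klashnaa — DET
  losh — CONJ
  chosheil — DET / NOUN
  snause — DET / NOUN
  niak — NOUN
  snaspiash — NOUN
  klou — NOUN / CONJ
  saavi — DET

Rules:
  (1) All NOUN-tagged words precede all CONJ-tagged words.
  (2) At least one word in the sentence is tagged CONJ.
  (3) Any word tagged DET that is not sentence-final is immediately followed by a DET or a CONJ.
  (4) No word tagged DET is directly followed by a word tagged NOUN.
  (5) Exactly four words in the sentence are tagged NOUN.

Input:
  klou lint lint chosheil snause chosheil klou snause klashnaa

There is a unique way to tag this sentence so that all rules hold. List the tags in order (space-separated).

Candidates per position — 1:klou {NOUN,CONJ}; 2:lint {NOUN,CONJ}; 3:lint {NOUN,CONJ}; 4:chosheil {DET,NOUN}; 5:snause {DET,NOUN}; 6:chosheil {DET,NOUN}; 7:klou {NOUN,CONJ}; 8:snause {DET,NOUN}; 9:klashnaa {DET}.
The remaining ambiguous positions (1, 2, 3, 4, 5, 6, 7, 8) are resolved jointly — only one combination satisfies every rule.
The unique satisfying tagging is: NOUN NOUN NOUN NOUN DET DET CONJ DET DET.
Verifying each rule — rule 1 ✓; rule 2 ✓; rule 3 ✓; rule 4 ✓; rule 5 ✓.

NOUN NOUN NOUN NOUN DET DET CONJ DET DET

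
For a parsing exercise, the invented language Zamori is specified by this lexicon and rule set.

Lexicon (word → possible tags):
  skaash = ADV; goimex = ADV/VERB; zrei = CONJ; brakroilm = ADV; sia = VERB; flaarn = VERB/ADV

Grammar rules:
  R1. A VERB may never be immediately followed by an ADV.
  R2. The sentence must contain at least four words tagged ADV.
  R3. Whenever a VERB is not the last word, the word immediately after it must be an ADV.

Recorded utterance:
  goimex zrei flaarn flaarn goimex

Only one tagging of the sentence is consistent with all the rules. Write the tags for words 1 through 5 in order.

ADV CONJ ADV ADV ADV

Candidates per position — 1:goimex {ADV,VERB}; 2:zrei {CONJ}; 3:flaarn {VERB,ADV}; 4:flaarn {VERB,ADV}; 5:goimex {ADV,VERB}.
Word 1 cannot be VERB — rule 2 would then fail for every completion. It is ADV.
Word 3 cannot be VERB — rule 2 would then fail for every completion. It is ADV.
Word 4 cannot be VERB — rule 2 would then fail for every completion. It is ADV.
Word 5 cannot be VERB — rule 2 would then fail for every completion. It is ADV.
The only consistent sequence is: ADV CONJ ADV ADV ADV.
Check: rule 1 ok; rule 2 ok; rule 3 ok.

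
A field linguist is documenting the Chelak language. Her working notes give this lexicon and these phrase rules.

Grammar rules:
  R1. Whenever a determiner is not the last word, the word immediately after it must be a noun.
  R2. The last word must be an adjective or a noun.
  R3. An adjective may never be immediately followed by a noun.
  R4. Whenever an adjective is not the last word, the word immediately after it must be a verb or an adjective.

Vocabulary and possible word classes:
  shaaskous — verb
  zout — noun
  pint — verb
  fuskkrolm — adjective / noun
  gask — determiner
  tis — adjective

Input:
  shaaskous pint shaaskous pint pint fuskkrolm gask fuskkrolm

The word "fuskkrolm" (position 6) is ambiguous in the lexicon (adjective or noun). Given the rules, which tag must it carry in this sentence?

noun

Candidates per position — 1:shaaskous {verb}; 2:pint {verb}; 3:shaaskous {verb}; 4:pint {verb}; 5:pint {verb}; 6:fuskkrolm {adjective,noun}; 7:gask {determiner}; 8:fuskkrolm {adjective,noun}.
If word 6 were adjective, no tagging could satisfy rule 4; so word 6 is noun.
If word 8 were adjective, no tagging could satisfy rule 1; so word 8 is noun.
So the tagging must be: verb verb verb verb verb noun determiner noun.
Checking: rule 1 ok; rule 2 ok; rule 3 ok; rule 4 ok.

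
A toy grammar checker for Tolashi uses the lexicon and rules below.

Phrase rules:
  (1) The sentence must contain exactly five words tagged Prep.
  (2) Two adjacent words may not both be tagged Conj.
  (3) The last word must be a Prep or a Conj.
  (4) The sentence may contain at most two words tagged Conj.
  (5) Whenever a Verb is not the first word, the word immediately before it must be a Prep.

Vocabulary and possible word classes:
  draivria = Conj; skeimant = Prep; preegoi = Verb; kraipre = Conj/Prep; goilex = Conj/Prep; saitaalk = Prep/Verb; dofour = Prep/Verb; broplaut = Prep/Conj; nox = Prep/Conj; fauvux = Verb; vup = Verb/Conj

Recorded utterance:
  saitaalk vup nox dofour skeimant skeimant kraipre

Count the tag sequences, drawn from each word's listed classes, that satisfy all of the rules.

Candidates per position — 1:saitaalk {Prep,Verb}; 2:vup {Verb,Conj}; 3:nox {Prep,Conj}; 4:dofour {Prep,Verb}; 5:skeimant {Prep}; 6:skeimant {Prep}; 7:kraipre {Conj,Prep}.
There are 32 candidate sequences in total.
Checking each against the rules leaves 6 sequences.
Count = 6.

6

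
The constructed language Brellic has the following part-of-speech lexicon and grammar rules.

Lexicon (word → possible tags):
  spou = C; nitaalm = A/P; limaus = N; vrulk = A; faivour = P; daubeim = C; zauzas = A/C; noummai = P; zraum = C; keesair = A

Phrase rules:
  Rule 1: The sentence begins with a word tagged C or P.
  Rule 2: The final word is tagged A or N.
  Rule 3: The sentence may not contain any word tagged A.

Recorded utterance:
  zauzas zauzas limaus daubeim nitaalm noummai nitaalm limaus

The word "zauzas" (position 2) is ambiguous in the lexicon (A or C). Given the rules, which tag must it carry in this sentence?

Candidates per position — 1:zauzas {A,C}; 2:zauzas {A,C}; 3:limaus {N}; 4:daubeim {C}; 5:nitaalm {A,P}; 6:noummai {P}; 7:nitaalm {A,P}; 8:limaus {N}.
At position 1, choosing A makes rule 1 impossible to satisfy; hence C.
At position 2, choosing A makes rule 3 impossible to satisfy; hence C.
At position 5, choosing A makes rule 3 impossible to satisfy; hence P.
At position 7, choosing A makes rule 3 impossible to satisfy; hence P.
The only consistent sequence is: C C N C P P P N.
Checking: rule 1 ok; rule 2 ok; rule 3 ok.

C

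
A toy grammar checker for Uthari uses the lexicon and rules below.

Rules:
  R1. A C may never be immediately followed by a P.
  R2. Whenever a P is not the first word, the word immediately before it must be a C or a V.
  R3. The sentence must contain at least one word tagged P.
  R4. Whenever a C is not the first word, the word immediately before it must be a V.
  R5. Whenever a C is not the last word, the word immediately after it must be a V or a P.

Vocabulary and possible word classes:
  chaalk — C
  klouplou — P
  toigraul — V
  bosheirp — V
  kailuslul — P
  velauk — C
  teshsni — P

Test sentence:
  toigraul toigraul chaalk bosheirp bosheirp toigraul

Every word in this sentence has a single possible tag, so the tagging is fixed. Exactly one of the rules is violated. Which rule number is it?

3

Fixed tagging: V V C V V V.
Checking each rule: R1 holds, R2 holds, R3 violated, R4 holds, R5 holds.
Only rule 3 fails.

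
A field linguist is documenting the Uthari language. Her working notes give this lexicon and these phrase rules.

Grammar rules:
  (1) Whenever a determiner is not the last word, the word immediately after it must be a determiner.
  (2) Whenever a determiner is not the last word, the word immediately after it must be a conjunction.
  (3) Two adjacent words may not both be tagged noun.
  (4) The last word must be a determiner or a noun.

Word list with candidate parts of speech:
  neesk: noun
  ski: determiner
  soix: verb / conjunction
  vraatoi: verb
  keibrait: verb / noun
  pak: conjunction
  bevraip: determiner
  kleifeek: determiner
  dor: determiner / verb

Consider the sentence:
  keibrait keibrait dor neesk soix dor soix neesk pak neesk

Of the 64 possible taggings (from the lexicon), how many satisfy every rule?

12

Candidates per position — 1:keibrait {verb,noun}; 2:keibrait {verb,noun}; 3:dor {determiner,verb}; 4:neesk {noun}; 5:soix {verb,conjunction}; 6:dor {determiner,verb}; 7:soix {verb,conjunction}; 8:neesk {noun}; 9:pak {conjunction}; 10:neesk {noun}.
There are 64 candidate sequences in total.
Checking each against the rules leaves 12 sequences.
Count = 12.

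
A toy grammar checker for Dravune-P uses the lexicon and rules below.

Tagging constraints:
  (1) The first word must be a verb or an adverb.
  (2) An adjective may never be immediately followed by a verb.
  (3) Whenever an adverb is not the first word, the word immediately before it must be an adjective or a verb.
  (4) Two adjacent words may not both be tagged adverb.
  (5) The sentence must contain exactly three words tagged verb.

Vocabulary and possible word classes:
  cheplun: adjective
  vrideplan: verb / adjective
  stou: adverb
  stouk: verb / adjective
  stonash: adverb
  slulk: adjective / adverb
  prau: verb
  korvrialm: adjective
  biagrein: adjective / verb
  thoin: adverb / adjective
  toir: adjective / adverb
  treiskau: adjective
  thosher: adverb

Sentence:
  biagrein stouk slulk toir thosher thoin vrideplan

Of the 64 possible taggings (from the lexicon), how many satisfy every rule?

0

Candidates per position — 1:biagrein {adjective,verb}; 2:stouk {verb,adjective}; 3:slulk {adjective,adverb}; 4:toir {adjective,adverb}; 5:thosher {adverb}; 6:thoin {adverb,adjective}; 7:vrideplan {verb,adjective}.
There are 64 candidate sequences in total.
Every candidate sequence violates at least one rule; no consistent tagging exists.
Count = 0.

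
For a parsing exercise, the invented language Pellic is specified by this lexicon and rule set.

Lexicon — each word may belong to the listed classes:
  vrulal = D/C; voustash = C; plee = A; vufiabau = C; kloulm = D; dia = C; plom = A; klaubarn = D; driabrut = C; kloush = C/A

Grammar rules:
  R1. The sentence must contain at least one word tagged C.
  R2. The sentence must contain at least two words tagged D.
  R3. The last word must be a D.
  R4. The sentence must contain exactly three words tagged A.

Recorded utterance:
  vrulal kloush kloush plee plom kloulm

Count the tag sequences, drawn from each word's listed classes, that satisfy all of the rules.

Candidates per position — 1:vrulal {D,C}; 2:kloush {C,A}; 3:kloush {C,A}; 4:plee {A}; 5:plom {A}; 6:kloulm {D}.
There are 8 candidate sequences in total.
The sequences that satisfy every rule: D C A A A D; D A C A A D.
Count = 2.

2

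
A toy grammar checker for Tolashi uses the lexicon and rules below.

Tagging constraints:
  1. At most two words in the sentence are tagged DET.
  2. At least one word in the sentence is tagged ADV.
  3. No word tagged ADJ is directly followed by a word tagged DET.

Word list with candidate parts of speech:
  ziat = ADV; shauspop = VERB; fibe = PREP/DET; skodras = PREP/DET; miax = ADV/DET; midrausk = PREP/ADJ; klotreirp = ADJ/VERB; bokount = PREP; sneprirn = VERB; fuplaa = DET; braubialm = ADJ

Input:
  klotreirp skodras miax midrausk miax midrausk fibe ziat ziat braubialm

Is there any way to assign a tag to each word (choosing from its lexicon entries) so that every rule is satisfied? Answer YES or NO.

Candidates per position — 1:klotreirp {ADJ,VERB}; 2:skodras {PREP,DET}; 3:miax {ADV,DET}; 4:midrausk {PREP,ADJ}; 5:miax {ADV,DET}; 6:midrausk {PREP,ADJ}; 7:fibe {PREP,DET}; 8:ziat {ADV}; 9:ziat {ADV}; 10:braubialm {ADJ}.
One satisfying assignment: VERB PREP ADV PREP DET PREP PREP ADV ADV ADJ.
Verifying each rule — rule 1 ✓; rule 2 ✓; rule 3 ✓.

YES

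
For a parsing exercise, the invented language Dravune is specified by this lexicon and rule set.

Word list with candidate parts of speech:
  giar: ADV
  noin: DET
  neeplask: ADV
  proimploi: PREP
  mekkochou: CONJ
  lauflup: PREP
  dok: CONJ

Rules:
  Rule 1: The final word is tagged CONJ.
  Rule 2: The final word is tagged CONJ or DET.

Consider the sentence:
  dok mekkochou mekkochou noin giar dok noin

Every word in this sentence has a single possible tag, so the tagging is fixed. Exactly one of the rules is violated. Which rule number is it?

1

Fixed tagging: CONJ CONJ CONJ DET ADV CONJ DET.
Rule check: R1 violated, R2 holds.
Only rule 1 fails.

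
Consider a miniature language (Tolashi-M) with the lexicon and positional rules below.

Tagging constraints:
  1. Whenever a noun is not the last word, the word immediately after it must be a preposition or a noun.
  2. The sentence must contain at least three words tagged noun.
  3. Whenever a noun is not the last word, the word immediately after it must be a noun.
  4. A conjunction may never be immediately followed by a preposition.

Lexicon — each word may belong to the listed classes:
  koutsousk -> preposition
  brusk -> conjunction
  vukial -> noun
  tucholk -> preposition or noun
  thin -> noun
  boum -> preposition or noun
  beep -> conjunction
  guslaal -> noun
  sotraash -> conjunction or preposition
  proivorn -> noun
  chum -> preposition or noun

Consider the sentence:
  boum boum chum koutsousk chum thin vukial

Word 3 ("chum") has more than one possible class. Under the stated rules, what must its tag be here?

Candidates per position — 1:boum {preposition,noun}; 2:boum {preposition,noun}; 3:chum {preposition,noun}; 4:koutsousk {preposition}; 5:chum {preposition,noun}; 6:thin {noun}; 7:vukial {noun}.
Position 1: noun is ruled out by rule 3; that leaves preposition.
Position 2: noun is ruled out by rule 3; that leaves preposition.
Position 3: noun is ruled out by rule 3; that leaves preposition.
Position 5: preposition is ruled out by rule 2; that leaves noun.
So the tagging must be: preposition preposition preposition preposition noun noun noun.
Verifying each rule — rule 1 ok; rule 2 ok; rule 3 ok; rule 4 ok.

preposition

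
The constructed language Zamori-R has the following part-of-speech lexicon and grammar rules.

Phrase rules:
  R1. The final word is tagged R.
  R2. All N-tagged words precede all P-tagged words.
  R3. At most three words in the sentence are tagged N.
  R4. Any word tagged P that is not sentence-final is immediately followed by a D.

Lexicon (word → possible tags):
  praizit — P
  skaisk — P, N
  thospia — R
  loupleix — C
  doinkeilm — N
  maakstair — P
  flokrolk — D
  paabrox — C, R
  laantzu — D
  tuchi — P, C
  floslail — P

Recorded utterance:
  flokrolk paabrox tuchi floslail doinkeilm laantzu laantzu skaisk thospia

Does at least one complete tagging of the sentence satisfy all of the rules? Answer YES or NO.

Candidates per position — 1:flokrolk {D}; 2:paabrox {C,R}; 3:tuchi {P,C}; 4:floslail {P}; 5:doinkeilm {N}; 6:laantzu {D}; 7:laantzu {D}; 8:skaisk {P,N}; 9:thospia {R}.
Rule 2 cannot be satisfied by any choice of tags from the lexicon.
So there is no consistent tagging.

NO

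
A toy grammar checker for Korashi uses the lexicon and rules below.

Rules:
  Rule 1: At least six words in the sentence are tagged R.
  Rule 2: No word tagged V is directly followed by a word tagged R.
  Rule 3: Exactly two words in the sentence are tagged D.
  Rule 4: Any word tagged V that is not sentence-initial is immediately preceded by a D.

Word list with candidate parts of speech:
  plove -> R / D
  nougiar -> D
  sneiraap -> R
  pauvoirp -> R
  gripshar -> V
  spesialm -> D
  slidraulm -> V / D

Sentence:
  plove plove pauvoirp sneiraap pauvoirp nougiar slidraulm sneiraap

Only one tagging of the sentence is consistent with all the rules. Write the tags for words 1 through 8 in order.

Candidates per position — 1:plove {R,D}; 2:plove {R,D}; 3:pauvoirp {R}; 4:sneiraap {R}; 5:pauvoirp {R}; 6:nougiar {D}; 7:slidraulm {V,D}; 8:sneiraap {R}.
At position 1, choosing D makes rule 1 impossible to satisfy; hence R.
At position 2, choosing D makes rule 1 impossible to satisfy; hence R.
At position 7, choosing V makes rule 2 impossible to satisfy; hence D.
The only consistent sequence is: R R R R R D D R.
Checking: rule 1 satisfied; rule 2 satisfied; rule 3 satisfied; rule 4 satisfied.

R R R R R D D R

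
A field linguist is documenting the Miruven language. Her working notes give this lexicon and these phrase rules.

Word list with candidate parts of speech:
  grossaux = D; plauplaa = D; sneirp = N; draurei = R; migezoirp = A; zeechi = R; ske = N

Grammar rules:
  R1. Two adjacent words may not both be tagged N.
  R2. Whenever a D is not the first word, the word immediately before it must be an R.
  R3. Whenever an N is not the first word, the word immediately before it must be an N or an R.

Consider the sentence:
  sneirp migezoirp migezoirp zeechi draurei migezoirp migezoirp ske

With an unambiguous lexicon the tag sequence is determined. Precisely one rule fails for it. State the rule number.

Fixed tagging: N A A R R A A N.
Checking each rule: R1 ✓, R2 ✓, R3 ✗.
Only rule 3 fails.

3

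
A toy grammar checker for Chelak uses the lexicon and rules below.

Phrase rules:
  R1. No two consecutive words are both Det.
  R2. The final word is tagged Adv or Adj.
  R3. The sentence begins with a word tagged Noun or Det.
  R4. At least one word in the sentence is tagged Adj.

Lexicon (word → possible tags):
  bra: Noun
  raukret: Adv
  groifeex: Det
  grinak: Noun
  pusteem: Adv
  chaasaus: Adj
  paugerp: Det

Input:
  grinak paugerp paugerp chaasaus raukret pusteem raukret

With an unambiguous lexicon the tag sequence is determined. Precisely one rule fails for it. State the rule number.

1

Fixed tagging: Noun Det Det Adj Adv Adv Adv.
Rule check: R1 violated, R2 holds, R3 holds, R4 holds.
Only rule 1 fails.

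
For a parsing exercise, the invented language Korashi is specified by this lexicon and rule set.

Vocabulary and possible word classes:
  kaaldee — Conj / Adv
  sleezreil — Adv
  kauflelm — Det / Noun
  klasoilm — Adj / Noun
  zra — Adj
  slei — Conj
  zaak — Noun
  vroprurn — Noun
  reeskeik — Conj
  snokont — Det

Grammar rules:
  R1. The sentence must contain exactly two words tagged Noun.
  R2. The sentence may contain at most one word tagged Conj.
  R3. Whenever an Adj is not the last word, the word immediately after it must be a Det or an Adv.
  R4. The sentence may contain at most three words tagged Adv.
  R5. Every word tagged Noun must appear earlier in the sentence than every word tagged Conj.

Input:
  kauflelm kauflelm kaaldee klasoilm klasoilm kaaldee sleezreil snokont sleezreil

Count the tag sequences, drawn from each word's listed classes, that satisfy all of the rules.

Candidates per position — 1:kauflelm {Det,Noun}; 2:kauflelm {Det,Noun}; 3:kaaldee {Conj,Adv}; 4:klasoilm {Adj,Noun}; 5:klasoilm {Adj,Noun}; 6:kaaldee {Conj,Adv}; 7:sleezreil {Adv}; 8:snokont {Det}; 9:sleezreil {Adv}.
There are 64 candidate sequences in total.
The sequences that satisfy every rule: Det Det Adv Noun Noun Conj Adv Det Adv.
Count = 1.

1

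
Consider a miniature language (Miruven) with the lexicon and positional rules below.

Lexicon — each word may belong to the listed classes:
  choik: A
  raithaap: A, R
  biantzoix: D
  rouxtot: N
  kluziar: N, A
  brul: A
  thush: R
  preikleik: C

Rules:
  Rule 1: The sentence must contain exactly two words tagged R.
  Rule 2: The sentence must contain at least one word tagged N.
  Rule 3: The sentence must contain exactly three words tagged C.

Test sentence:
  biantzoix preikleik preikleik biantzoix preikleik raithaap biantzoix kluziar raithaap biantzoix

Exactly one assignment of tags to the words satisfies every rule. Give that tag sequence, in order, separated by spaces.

D C C D C R D N R D

Candidates per position — 1:biantzoix {D}; 2:preikleik {C}; 3:preikleik {C}; 4:biantzoix {D}; 5:preikleik {C}; 6:raithaap {A,R}; 7:biantzoix {D}; 8:kluziar {N,A}; 9:raithaap {A,R}; 10:biantzoix {D}.
Position 6: tagging it A would leave rule 1 unsatisfiable, so it must be R.
Position 8: tagging it A would leave rule 2 unsatisfiable, so it must be N.
Position 9: tagging it A would leave rule 1 unsatisfiable, so it must be R.
So the tagging must be: D C C D C R D N R D.
Check: rule 1 ✓; rule 2 ✓; rule 3 ✓.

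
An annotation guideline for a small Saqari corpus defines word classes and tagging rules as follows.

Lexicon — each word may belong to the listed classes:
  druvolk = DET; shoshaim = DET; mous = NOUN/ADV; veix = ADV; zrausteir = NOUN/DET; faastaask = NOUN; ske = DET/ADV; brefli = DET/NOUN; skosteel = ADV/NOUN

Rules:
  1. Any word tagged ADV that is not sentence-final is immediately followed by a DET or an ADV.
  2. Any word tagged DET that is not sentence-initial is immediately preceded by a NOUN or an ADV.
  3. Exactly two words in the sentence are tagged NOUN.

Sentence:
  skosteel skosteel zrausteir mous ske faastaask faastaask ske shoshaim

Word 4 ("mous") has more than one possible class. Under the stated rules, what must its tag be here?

ADV

Candidates per position — 1:skosteel {ADV,NOUN}; 2:skosteel {ADV,NOUN}; 3:zrausteir {NOUN,DET}; 4:mous {NOUN,ADV}; 5:ske {DET,ADV}; 6:faastaask {NOUN}; 7:faastaask {NOUN}; 8:ske {DET,ADV}; 9:shoshaim {DET}.
At position 1, choosing NOUN makes rule 3 impossible to satisfy; hence ADV.
At position 2, choosing NOUN makes rule 1 impossible to satisfy; hence ADV.
At position 3, choosing NOUN makes rule 1 impossible to satisfy; hence DET.
At position 4, choosing NOUN makes rule 3 impossible to satisfy; hence ADV.
At position 5, choosing ADV makes rule 1 impossible to satisfy; hence DET.
At position 8, choosing DET makes rule 2 impossible to satisfy; hence ADV.
That leaves exactly one tagging: ADV ADV DET ADV DET NOUN NOUN ADV DET.
Check: rule 1 ✓; rule 2 ✓; rule 3 ✓.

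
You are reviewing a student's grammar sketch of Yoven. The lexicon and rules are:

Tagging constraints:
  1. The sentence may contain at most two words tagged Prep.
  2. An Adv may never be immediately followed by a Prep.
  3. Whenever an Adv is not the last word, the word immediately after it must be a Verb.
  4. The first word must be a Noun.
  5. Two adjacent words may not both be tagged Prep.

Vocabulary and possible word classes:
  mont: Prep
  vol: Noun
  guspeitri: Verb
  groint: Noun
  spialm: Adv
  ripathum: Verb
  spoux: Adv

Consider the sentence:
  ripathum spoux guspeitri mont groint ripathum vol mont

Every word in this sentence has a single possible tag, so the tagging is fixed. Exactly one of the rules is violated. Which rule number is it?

4

Fixed tagging: Verb Adv Verb Prep Noun Verb Noun Prep.
Applying the rules: R1 pass, R2 pass, R3 pass, R4 fail, R5 pass.
Only rule 4 fails.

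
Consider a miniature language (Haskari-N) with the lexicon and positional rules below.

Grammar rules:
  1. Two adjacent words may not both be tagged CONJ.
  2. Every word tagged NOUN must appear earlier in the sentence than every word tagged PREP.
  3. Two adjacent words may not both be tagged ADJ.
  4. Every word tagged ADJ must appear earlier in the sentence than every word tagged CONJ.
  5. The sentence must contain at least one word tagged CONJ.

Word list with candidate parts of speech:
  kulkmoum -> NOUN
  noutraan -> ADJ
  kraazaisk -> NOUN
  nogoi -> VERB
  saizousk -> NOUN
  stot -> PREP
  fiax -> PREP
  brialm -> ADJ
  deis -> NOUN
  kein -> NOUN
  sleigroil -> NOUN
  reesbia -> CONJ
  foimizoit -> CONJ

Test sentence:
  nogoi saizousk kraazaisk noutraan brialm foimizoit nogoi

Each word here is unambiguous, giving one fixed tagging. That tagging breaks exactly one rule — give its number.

Fixed tagging: VERB NOUN NOUN ADJ ADJ CONJ VERB.
Rule check: R1 ✓, R2 ✓, R3 ✗, R4 ✓, R5 ✓.
Only rule 3 fails.

3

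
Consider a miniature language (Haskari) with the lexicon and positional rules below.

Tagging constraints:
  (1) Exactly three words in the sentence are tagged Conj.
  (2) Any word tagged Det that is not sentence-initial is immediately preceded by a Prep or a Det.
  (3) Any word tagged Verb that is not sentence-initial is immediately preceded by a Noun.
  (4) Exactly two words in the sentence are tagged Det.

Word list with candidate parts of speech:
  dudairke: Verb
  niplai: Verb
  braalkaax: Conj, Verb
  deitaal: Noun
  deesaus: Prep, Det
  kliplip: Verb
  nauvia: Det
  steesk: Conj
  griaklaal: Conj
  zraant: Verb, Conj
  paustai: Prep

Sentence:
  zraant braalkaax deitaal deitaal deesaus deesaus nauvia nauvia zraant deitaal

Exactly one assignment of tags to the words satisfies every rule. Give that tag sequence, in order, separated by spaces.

Conj Conj Noun Noun Prep Prep Det Det Conj Noun

Candidates per position — 1:zraant {Verb,Conj}; 2:braalkaax {Conj,Verb}; 3:deitaal {Noun}; 4:deitaal {Noun}; 5:deesaus {Prep,Det}; 6:deesaus {Prep,Det}; 7:nauvia {Det}; 8:nauvia {Det}; 9:zraant {Verb,Conj}; 10:deitaal {Noun}.
Word 1 cannot be Verb — rule 1 would then fail for every completion. It is Conj.
Word 2 cannot be Verb — rule 1 would then fail for every completion. It is Conj.
Word 5 cannot be Det — rule 2 would then fail for every completion. It is Prep.
Word 6 cannot be Det — rule 4 would then fail for every completion. It is Prep.
Word 9 cannot be Verb — rule 1 would then fail for every completion. It is Conj.
So the tagging must be: Conj Conj Noun Noun Prep Prep Det Det Conj Noun.
Check: rule 1 satisfied; rule 2 satisfied; rule 3 satisfied; rule 4 satisfied.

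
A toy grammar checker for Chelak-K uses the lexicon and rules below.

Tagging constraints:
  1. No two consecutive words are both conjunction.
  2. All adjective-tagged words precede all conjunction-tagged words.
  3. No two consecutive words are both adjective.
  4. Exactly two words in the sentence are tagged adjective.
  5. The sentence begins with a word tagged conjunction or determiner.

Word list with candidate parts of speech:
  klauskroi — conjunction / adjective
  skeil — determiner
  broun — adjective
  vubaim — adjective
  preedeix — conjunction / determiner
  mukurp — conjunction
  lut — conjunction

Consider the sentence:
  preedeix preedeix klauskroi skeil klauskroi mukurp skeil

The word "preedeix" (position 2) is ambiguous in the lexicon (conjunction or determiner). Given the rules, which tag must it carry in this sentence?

Candidates per position — 1:preedeix {conjunction,determiner}; 2:preedeix {conjunction,determiner}; 3:klauskroi {conjunction,adjective}; 4:skeil {determiner}; 5:klauskroi {conjunction,adjective}; 6:mukurp {conjunction}; 7:skeil {determiner}.
At position 3, choosing conjunction makes rule 4 impossible to satisfy; hence adjective.
At position 5, choosing conjunction makes rule 1 impossible to satisfy; hence adjective.
At position 1, choosing conjunction makes rule 2 impossible to satisfy; hence determiner.
At position 2, choosing conjunction makes rule 2 impossible to satisfy; hence determiner.
The only consistent sequence is: determiner determiner adjective determiner adjective conjunction determiner.
Checking: rule 1 ok; rule 2 ok; rule 3 ok; rule 4 ok; rule 5 ok.

determiner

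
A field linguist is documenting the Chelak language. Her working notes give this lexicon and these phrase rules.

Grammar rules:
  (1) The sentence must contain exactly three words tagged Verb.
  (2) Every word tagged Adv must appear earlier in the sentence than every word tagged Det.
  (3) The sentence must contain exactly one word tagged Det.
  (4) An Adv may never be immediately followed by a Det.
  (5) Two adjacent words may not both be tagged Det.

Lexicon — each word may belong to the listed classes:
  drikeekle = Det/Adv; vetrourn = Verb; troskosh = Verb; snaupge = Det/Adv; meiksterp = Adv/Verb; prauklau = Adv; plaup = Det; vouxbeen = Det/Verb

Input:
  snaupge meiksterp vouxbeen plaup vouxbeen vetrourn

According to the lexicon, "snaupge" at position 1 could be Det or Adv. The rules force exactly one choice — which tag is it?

Candidates per position — 1:snaupge {Det,Adv}; 2:meiksterp {Adv,Verb}; 3:vouxbeen {Det,Verb}; 4:plaup {Det}; 5:vouxbeen {Det,Verb}; 6:vetrourn {Verb}.
If word 1 were Det, no tagging could satisfy rule 3; so word 1 is Adv.
If word 3 were Det, no tagging could satisfy rule 3; so word 3 is Verb.
If word 5 were Det, no tagging could satisfy rule 3; so word 5 is Verb.
If word 2 were Verb, no tagging could satisfy rule 1; so word 2 is Adv.
That leaves exactly one tagging: Adv Adv Verb Det Verb Verb.
Rule-by-rule: rule 1 ✓; rule 2 ✓; rule 3 ✓; rule 4 ✓; rule 5 ✓.

Adv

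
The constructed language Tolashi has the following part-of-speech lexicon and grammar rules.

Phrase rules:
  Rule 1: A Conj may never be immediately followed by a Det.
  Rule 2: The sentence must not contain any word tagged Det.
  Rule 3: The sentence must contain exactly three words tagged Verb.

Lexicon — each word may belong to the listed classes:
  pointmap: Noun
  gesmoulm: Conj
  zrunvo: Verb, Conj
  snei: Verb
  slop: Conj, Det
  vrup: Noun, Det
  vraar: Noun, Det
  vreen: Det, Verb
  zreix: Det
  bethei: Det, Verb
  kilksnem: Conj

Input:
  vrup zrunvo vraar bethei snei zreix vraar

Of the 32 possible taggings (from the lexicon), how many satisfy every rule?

Candidates per position — 1:vrup {Noun,Det}; 2:zrunvo {Verb,Conj}; 3:vraar {Noun,Det}; 4:bethei {Det,Verb}; 5:snei {Verb}; 6:zreix {Det}; 7:vraar {Noun,Det}.
There are 32 candidate sequences in total.
Rule 2 cannot be satisfied by any choice of tags from the lexicon.
So there is no consistent tagging.
Count = 0.

0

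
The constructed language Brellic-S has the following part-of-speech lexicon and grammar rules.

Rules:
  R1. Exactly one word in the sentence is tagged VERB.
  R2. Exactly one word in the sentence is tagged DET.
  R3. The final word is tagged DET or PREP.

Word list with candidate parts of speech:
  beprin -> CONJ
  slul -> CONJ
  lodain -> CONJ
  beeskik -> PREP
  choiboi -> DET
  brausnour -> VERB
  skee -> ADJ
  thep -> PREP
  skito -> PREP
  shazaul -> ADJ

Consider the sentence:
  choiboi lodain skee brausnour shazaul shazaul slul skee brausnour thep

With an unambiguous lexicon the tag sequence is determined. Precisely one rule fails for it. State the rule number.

Fixed tagging: DET CONJ ADJ VERB ADJ ADJ CONJ ADJ VERB PREP.
Applying the rules: R1 violated, R2 holds, R3 holds.
Only rule 1 fails.

1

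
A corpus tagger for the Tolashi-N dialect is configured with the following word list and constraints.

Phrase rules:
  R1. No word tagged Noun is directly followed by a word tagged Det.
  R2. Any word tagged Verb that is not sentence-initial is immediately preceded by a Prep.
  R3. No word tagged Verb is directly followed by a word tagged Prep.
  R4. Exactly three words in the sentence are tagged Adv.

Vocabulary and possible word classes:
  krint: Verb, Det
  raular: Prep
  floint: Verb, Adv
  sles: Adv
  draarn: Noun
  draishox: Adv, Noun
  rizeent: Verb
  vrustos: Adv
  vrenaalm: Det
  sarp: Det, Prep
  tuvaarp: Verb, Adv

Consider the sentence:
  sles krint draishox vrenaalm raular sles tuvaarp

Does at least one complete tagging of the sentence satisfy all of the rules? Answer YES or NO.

Candidates per position — 1:sles {Adv}; 2:krint {Verb,Det}; 3:draishox {Adv,Noun}; 4:vrenaalm {Det}; 5:raular {Prep}; 6:sles {Adv}; 7:tuvaarp {Verb,Adv}.
Every candidate sequence violates at least one rule; no consistent tagging exists.

NO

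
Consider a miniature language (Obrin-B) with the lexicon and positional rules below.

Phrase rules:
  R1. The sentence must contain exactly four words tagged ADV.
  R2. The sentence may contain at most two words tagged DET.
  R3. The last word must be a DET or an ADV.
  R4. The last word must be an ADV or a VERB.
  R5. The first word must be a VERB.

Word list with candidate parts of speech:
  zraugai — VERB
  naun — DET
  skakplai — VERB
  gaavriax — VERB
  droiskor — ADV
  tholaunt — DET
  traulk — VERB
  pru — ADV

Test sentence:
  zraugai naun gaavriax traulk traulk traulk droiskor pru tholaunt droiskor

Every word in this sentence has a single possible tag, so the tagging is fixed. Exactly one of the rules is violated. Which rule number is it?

1

Fixed tagging: VERB DET VERB VERB VERB VERB ADV ADV DET ADV.
Applying the rules: R1 violated, R2 holds, R3 holds, R4 holds, R5 holds.
Only rule 1 fails.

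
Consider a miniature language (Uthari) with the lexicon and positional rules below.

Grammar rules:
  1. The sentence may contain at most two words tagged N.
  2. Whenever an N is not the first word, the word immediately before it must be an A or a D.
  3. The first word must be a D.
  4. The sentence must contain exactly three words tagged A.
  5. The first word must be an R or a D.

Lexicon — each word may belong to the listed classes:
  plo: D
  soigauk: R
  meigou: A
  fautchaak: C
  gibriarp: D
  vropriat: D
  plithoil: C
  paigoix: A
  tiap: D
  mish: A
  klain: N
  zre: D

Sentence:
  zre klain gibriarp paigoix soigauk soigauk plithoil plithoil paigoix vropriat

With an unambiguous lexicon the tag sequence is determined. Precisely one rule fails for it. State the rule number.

Fixed tagging: D N D A R R C C A D.
Rule check: R1 ✓, R2 ✓, R3 ✓, R4 ✗, R5 ✓.
Only rule 4 fails.

4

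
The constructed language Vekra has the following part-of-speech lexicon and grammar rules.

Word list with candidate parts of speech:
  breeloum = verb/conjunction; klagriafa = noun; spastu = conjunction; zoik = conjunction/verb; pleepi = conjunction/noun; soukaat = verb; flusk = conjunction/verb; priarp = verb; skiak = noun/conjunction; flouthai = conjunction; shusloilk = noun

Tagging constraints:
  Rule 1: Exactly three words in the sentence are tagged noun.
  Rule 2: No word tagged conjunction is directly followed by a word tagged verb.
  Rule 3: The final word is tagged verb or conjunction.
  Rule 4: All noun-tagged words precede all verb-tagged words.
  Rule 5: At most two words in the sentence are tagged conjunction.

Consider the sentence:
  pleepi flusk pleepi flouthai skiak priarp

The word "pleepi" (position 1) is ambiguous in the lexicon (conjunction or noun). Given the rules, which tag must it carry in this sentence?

noun

Candidates per position — 1:pleepi {conjunction,noun}; 2:flusk {conjunction,verb}; 3:pleepi {conjunction,noun}; 4:flouthai {conjunction}; 5:skiak {noun,conjunction}; 6:priarp {verb}.
Position 1: tagging it conjunction would leave rule 1 unsatisfiable, so it must be noun.
Position 3: tagging it conjunction would leave rule 1 unsatisfiable, so it must be noun.
Position 5: tagging it conjunction would leave rule 1 unsatisfiable, so it must be noun.
Position 2: tagging it verb would leave rule 4 unsatisfiable, so it must be conjunction.
So the tagging must be: noun conjunction noun conjunction noun verb.
Checking: rule 1 satisfied; rule 2 satisfied; rule 3 satisfied; rule 4 satisfied; rule 5 satisfied.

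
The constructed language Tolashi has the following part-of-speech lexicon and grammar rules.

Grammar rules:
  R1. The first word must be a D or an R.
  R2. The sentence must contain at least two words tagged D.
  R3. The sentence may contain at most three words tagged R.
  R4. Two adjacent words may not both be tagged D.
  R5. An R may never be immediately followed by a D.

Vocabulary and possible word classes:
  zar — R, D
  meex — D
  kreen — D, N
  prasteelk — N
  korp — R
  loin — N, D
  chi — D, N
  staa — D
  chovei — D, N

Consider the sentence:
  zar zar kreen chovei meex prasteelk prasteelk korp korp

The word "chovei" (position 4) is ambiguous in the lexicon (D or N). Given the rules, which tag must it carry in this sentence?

N

Candidates per position — 1:zar {R,D}; 2:zar {R,D}; 3:kreen {D,N}; 4:chovei {D,N}; 5:meex {D}; 6:prasteelk {N}; 7:prasteelk {N}; 8:korp {R}; 9:korp {R}.
Position 4: tagging it D would leave rule 4 unsatisfiable, so it must be N.
The remaining ambiguous positions (1, 2, 3) are resolved jointly — only one combination satisfies every rule.
That leaves exactly one tagging: D R N N D N N R R.
Verifying each rule — rule 1 ✓; rule 2 ✓; rule 3 ✓; rule 4 ✓; rule 5 ✓.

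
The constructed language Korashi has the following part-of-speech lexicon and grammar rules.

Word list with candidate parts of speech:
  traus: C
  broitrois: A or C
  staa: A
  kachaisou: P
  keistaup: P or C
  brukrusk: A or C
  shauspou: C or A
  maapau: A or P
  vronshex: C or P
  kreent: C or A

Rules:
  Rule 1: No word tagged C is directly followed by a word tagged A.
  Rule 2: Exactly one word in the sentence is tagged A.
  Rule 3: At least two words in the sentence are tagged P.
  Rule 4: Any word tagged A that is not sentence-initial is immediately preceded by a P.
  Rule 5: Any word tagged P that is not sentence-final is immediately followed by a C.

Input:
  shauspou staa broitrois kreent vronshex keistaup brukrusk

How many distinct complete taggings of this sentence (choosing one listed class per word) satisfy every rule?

Candidates per position — 1:shauspou {C,A}; 2:staa {A}; 3:broitrois {A,C}; 4:kreent {C,A}; 5:vronshex {C,P}; 6:keistaup {P,C}; 7:brukrusk {A,C}.
There are 64 candidate sequences in total.
Rule 4 cannot be satisfied by any choice of tags from the lexicon.
So there is no consistent tagging.
Count = 0.

0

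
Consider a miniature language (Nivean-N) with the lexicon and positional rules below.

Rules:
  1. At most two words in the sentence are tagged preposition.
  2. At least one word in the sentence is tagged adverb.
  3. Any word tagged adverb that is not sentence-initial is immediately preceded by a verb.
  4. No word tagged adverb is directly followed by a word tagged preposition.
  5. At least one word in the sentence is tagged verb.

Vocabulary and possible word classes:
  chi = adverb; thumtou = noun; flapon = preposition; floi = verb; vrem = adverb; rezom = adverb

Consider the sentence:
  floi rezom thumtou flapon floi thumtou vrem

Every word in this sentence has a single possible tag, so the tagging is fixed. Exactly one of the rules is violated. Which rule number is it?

3

Fixed tagging: verb adverb noun preposition verb noun adverb.
Applying the rules: R1 ok, R2 ok, R3 fails, R4 ok, R5 ok.
Only rule 3 fails.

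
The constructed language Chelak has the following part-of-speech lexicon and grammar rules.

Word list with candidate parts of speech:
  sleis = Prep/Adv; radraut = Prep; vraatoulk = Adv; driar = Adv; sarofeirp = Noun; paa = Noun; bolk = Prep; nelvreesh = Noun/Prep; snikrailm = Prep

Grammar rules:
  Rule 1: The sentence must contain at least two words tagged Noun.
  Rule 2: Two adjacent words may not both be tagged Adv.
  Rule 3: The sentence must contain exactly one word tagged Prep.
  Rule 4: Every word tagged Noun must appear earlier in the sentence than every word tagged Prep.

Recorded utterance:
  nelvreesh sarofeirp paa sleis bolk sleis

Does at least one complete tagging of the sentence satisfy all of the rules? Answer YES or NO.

Candidates per position — 1:nelvreesh {Noun,Prep}; 2:sarofeirp {Noun}; 3:paa {Noun}; 4:sleis {Prep,Adv}; 5:bolk {Prep}; 6:sleis {Prep,Adv}.
One satisfying assignment: Noun Noun Noun Adv Prep Adv.
Check: rule 1 holds; rule 2 holds; rule 3 holds; rule 4 holds.

YES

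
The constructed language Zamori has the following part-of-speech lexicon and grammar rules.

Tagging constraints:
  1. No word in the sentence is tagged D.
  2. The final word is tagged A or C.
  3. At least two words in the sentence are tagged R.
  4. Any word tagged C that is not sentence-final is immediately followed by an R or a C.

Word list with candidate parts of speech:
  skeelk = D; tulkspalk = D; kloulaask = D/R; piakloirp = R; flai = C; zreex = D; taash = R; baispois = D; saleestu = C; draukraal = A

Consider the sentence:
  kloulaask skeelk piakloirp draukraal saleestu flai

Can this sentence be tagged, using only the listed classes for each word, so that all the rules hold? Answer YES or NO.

Candidates per position — 1:kloulaask {D,R}; 2:skeelk {D}; 3:piakloirp {R}; 4:draukraal {A}; 5:saleestu {C}; 6:flai {C}.
Rule 1 cannot be satisfied by any choice of tags from the lexicon.
So there is no consistent tagging.

NO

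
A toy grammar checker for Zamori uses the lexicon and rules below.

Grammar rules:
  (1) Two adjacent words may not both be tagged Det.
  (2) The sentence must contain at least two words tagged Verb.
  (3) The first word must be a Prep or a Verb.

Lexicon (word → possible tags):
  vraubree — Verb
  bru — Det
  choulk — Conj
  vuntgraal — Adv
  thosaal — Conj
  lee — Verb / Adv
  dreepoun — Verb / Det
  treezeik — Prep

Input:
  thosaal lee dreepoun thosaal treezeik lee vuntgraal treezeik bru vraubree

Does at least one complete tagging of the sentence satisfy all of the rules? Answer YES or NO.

Candidates per position — 1:thosaal {Conj}; 2:lee {Verb,Adv}; 3:dreepoun {Verb,Det}; 4:thosaal {Conj}; 5:treezeik {Prep}; 6:lee {Verb,Adv}; 7:vuntgraal {Adv}; 8:treezeik {Prep}; 9:bru {Det}; 10:vraubree {Verb}.
Rule 3 cannot be satisfied by any choice of tags from the lexicon.
So there is no consistent tagging.

NO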